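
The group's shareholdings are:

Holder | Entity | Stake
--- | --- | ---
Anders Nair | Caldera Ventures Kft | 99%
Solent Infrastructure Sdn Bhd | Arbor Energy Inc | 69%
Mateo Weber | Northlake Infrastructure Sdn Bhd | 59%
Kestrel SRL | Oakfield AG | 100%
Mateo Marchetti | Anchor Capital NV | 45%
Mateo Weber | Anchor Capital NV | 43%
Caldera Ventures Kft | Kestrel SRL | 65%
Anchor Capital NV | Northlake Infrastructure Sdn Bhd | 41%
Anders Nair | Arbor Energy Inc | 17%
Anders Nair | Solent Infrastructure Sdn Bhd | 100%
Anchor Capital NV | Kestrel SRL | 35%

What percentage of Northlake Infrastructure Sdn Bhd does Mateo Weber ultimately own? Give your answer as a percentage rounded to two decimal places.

76.63%

Mateo Weber reaches Northlake along 2 paths.
Direct stake: 59% = 59%.
Via Anchor: 43% × 41% = 17.63%.
Total: 59% + 17.63% = 76.63%.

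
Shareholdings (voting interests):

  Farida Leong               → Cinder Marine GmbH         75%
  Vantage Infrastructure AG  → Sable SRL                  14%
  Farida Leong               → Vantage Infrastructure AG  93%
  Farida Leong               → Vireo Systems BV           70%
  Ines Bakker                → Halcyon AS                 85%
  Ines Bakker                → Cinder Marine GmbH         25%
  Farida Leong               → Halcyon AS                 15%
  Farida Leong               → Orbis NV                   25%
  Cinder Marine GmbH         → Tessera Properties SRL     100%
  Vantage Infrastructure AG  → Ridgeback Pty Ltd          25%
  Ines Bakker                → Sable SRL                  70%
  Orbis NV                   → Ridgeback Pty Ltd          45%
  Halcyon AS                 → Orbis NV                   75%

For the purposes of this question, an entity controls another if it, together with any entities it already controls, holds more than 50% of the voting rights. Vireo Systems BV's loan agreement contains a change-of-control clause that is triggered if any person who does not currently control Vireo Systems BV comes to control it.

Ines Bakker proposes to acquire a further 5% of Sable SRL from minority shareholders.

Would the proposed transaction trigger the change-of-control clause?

The purchase changes only Ines's holdings, so Ines is the only person who could newly come to control Vireo.
Ines holds 85% of Halcyon, so Ines controls Halcyon.
Halcyon holds 75% of Orbis, so Ines controls Orbis.
Ines holds 70% of Sable, so Ines controls Sable.
Neither Ines nor any entity Ines controls holds any voting interest in Vireo.
So before the transaction, Ines does not control Vireo.
After the purchase, Ines's direct stake in Sable rises to 70% + 5% = 75%.
Ines holds 75% of Sable, so Ines controls Sable.
After the transaction, neither Ines nor any entity Ines controls holds a voting interest in Vireo, so Ines still does not control it.
No new person acquires control, so the clause is not triggered.

No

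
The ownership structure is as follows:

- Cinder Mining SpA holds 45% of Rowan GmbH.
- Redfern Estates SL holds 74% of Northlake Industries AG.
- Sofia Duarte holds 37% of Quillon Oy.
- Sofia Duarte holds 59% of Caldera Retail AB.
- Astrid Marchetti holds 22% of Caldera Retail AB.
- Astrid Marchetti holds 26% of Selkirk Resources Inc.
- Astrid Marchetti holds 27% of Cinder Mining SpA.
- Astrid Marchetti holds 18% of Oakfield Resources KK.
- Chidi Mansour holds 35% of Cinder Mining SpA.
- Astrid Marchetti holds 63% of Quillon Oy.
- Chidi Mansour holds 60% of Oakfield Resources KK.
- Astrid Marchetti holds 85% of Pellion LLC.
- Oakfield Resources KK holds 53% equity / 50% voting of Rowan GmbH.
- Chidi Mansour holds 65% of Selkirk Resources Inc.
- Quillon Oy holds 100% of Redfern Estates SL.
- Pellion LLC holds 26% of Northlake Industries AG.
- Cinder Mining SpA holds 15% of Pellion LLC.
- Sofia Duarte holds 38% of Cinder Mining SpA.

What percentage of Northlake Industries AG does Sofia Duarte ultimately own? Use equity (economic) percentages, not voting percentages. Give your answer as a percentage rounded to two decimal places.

Sofia reaches Northlake along 2 paths.
Via Cinder → Pellion: 38% × 15% × 26% = 1.482%.
Via Quillon → Redfern: 37% × 100% × 74% = 27.38%.
Total: 1.482% + 27.38% = 28.862%.
Rounded: 28.86%.

28.86%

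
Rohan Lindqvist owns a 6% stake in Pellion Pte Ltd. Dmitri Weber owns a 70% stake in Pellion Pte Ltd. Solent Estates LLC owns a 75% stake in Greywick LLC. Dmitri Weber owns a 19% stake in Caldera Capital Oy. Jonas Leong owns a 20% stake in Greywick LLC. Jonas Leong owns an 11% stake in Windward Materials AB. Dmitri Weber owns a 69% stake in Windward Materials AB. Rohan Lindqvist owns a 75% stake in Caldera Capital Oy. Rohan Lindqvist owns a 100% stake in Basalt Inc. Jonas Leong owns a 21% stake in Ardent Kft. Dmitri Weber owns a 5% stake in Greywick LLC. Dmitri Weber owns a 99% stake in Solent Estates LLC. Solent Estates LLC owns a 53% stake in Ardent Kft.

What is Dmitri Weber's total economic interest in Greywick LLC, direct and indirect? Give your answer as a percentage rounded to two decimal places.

79.25%

Dmitri reaches Greywick along 2 paths.
Via Solent: 99% × 75% = 74.25%.
Direct stake: 5% = 5%.
Total: 74.25% + 5% = 79.25%.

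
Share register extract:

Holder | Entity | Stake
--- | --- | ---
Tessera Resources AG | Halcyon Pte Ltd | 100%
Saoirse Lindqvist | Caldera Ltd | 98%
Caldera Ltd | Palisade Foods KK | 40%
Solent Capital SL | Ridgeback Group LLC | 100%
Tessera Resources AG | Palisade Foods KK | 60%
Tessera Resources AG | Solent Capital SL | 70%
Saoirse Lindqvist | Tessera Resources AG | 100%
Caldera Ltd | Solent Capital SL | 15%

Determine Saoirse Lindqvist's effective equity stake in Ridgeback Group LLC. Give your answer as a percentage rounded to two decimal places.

84.70%

Saoirse reaches Ridgeback along 2 paths.
Via Tessera → Solent: 100% × 70% × 100% = 70%.
Via Caldera → Solent: 98% × 15% × 100% = 14.7%.
Total: 70% + 14.7% = 84.7%.
Rounded: 84.70%.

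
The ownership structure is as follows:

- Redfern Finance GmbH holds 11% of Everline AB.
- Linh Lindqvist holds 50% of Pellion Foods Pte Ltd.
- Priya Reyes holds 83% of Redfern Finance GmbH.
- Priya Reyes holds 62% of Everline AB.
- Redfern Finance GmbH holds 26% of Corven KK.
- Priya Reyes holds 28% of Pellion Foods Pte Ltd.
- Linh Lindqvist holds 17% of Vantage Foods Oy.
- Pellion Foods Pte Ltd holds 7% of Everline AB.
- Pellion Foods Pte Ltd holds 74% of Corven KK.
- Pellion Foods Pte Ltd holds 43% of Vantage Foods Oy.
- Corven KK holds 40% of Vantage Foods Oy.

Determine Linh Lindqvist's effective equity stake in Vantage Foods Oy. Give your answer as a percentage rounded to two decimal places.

Linh reaches Vantage along 3 paths.
Direct stake: 17% = 17%.
Via Pellion: 50% × 43% = 21.5%.
Via Pellion → Corven: 50% × 74% × 40% = 14.8%.
Total: 17% + 21.5% + 14.8% = 53.3%.
Rounded: 53.30%.

53.30%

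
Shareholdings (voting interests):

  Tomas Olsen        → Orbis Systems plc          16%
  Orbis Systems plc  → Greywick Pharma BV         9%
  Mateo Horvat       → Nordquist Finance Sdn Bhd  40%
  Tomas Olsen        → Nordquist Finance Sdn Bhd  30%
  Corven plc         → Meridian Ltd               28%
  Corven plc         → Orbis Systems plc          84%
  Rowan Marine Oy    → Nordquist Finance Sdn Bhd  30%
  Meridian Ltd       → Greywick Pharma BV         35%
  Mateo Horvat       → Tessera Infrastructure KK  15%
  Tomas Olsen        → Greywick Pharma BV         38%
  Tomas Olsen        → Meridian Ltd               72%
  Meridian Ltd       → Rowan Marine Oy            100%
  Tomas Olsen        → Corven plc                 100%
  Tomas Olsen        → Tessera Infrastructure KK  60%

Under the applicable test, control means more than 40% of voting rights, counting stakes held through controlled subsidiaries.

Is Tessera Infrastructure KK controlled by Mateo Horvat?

Mateo's largest direct stake is 40% in Nordquist, which does not meet the threshold, so Mateo controls no company.
In Tessera, Mateo's side holds only 15%, not > 40%.
So Mateo does not control Tessera.

No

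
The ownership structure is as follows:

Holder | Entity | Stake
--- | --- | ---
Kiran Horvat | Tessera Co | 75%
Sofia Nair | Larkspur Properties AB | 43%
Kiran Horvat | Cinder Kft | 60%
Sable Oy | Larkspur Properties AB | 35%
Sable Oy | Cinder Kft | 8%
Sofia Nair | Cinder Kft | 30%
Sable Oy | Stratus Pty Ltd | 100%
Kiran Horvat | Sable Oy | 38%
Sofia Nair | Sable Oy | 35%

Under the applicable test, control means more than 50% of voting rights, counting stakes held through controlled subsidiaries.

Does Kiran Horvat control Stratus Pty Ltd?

Kiran holds 60% of Cinder, so Kiran controls Cinder.
Kiran holds 75% of Tessera, so Kiran controls Tessera.
Neither Kiran nor any entity Kiran controls holds any voting interest in Stratus.
So Kiran does not control Stratus.

No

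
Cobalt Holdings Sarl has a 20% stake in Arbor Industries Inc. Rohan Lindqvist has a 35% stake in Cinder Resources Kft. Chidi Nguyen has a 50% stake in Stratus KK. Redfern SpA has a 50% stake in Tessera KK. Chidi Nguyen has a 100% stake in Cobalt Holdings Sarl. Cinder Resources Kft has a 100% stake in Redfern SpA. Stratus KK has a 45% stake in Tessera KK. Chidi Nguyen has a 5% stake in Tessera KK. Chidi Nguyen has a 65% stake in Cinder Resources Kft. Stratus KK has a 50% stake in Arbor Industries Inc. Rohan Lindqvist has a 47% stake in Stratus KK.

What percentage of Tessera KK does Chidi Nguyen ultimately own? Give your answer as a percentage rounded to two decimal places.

Chidi reaches Tessera along 3 paths.
Via Cinder → Redfern: 65% × 100% × 50% = 32.5%.
Direct stake: 5% = 5%.
Via Stratus: 50% × 45% = 22.5%.
Total: 32.5% + 5% + 22.5% = 60%.
Rounded: 60.00%.

60.00%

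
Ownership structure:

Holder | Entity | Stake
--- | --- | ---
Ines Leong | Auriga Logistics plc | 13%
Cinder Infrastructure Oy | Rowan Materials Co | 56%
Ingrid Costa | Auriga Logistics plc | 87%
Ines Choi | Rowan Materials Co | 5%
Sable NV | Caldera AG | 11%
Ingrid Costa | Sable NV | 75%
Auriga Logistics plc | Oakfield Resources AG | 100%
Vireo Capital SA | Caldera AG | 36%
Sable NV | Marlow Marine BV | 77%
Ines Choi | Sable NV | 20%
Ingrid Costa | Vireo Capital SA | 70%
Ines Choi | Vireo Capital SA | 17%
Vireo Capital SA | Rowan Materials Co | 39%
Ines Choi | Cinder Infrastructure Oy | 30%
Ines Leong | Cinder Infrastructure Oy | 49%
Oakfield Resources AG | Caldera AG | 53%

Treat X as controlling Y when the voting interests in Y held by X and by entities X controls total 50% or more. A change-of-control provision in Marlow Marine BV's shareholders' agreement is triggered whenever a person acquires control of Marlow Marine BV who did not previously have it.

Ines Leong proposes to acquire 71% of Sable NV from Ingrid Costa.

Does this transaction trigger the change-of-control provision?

The purchase adds only to Ines Leong's holdings (Ingrid's stake shrinks), so Ines Leong is the only person who could newly come to control Marlow.
Ines Leong's largest direct stake is 49% in Cinder, which does not meet the threshold, so Ines Leong controls no company.
Neither Ines Leong nor any entity Ines Leong controls holds any voting interest in Marlow.
So before the transaction, Ines Leong does not control Marlow.
After the purchase, Ines Leong holds 71% of Sable directly, and Ingrid's stake falls to 4%.
Ines Leong holds 71% of Sable, so Ines Leong controls Sable.
Sable holds 77% of Marlow, so Ines Leong controls Marlow.
Ines Leong did not control Marlow before and does after, so the clause is triggered.

Yes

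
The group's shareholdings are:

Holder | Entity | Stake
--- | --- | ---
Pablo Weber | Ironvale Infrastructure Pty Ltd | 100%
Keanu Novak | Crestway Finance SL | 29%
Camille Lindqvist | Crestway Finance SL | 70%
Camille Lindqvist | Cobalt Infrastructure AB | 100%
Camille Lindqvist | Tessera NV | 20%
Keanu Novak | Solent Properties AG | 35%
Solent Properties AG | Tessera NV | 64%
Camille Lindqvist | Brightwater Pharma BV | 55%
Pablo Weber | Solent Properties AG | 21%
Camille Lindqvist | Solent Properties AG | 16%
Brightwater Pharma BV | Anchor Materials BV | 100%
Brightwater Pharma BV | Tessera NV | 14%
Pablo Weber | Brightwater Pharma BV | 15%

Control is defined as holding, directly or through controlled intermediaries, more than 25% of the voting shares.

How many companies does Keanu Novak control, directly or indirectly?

Keanu holds 35% of Solent, so Keanu controls Solent.
Keanu holds 29% of Crestway, so Keanu controls Crestway.
Solent holds 64% of Tessera, so Keanu controls Tessera.
No other company's threshold is met.
Keanu controls 3 companies.

3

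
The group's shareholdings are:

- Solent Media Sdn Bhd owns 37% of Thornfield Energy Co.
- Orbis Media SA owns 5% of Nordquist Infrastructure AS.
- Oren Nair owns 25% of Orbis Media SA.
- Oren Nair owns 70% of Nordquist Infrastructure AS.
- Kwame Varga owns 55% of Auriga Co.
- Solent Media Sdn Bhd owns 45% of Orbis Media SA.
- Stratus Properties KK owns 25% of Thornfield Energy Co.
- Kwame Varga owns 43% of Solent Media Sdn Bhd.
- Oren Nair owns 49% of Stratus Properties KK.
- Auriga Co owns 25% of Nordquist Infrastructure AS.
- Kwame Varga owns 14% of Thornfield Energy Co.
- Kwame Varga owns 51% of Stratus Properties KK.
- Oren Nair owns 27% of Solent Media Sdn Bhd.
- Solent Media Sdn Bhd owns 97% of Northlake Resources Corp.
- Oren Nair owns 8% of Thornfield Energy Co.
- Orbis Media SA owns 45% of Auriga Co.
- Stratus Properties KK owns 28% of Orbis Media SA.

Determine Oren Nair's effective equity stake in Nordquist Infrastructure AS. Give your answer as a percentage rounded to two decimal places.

78.27%

Oren reaches Nordquist along 7 paths.
Via Stratus → Orbis → Auriga: 49% × 28% × 45% × 25% = 1.5435%.
Via Orbis → Auriga: 25% × 45% × 25% = 2.8125%.
Via Solent → Orbis → Auriga: 27% × 45% × 45% × 25% = 1.366875%.
Direct stake: 70% = 70%.
Via Stratus → Orbis: 49% × 28% × 5% = 0.686%.
Via Orbis: 25% × 5% = 1.25%.
Via Solent → Orbis: 27% × 45% × 5% = 0.6075%.
Total: 1.5435% + 2.8125% + 1.366875% + 70% + 0.686% + 1.25% + 0.6075% = 78.266375%.
Rounded: 78.27%.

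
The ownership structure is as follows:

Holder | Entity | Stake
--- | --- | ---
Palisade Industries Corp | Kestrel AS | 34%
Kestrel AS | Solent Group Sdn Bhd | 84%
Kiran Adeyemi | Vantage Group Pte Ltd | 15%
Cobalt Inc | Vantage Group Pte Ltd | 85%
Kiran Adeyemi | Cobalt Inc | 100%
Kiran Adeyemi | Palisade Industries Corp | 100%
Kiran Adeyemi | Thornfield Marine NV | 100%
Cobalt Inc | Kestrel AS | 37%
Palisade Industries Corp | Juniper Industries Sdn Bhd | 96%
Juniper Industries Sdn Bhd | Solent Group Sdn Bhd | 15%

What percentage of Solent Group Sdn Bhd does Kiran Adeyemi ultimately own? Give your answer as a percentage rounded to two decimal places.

Kiran reaches Solent along 3 paths.
Via Palisade → Kestrel: 100% × 34% × 84% = 28.56%.
Via Cobalt → Kestrel: 100% × 37% × 84% = 31.08%.
Via Palisade → Juniper: 100% × 96% × 15% = 14.4%.
Total: 28.56% + 31.08% + 14.4% = 74.04%.

74.04%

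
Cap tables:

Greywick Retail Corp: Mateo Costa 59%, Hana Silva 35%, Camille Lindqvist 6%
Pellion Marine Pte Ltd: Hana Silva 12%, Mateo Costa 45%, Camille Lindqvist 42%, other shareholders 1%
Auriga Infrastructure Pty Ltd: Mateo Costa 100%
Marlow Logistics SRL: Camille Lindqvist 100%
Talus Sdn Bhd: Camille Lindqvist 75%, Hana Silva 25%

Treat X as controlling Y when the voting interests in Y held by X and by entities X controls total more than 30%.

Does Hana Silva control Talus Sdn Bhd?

Hana holds 35% of Greywick, so Hana controls Greywick.
In Talus, Hana's side holds only 25%, not > 30%.
So Hana does not control Talus.

No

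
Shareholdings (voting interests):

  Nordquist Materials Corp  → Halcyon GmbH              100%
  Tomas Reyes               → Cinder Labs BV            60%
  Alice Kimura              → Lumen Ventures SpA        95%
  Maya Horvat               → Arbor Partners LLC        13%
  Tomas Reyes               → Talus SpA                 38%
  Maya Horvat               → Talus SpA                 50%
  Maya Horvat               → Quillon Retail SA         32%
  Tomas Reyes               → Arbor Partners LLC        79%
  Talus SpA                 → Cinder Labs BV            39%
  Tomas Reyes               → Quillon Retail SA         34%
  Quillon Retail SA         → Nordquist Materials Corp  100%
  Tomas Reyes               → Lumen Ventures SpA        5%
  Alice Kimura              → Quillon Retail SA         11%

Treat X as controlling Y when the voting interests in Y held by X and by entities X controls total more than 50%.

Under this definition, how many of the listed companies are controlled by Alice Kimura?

1

Alice holds 95% of Lumen, so Alice controls Lumen.
No other company's threshold is met.
Alice controls 1 company.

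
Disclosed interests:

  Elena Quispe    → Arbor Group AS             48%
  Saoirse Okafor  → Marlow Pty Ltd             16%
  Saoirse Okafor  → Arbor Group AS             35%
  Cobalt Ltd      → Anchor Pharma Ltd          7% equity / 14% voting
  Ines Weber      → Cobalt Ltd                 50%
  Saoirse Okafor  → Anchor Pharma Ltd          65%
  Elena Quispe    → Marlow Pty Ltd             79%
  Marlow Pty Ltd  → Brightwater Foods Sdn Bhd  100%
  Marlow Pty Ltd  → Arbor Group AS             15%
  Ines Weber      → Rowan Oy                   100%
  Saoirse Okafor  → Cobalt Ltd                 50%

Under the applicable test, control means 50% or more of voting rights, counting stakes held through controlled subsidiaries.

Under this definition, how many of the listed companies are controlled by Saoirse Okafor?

2

Saoirse holds 50% of Cobalt, so Saoirse controls Cobalt.
Saoirse and Cobalt together hold 65% + 14% = 79% of Anchor, so Saoirse controls Anchor.
No other company's threshold is met.
Saoirse controls 2 companies.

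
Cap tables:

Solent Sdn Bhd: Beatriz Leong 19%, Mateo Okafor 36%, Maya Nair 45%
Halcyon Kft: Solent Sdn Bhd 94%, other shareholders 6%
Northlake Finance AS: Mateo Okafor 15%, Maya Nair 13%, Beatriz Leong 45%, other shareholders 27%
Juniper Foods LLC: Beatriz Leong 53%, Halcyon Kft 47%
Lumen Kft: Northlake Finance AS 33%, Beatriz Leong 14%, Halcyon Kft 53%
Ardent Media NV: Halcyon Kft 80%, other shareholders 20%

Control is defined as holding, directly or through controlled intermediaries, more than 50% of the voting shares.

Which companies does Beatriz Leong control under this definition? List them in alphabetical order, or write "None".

Juniper Foods LLC

Beatriz holds 53% of Juniper, so Beatriz controls Juniper.
No other company's threshold is met.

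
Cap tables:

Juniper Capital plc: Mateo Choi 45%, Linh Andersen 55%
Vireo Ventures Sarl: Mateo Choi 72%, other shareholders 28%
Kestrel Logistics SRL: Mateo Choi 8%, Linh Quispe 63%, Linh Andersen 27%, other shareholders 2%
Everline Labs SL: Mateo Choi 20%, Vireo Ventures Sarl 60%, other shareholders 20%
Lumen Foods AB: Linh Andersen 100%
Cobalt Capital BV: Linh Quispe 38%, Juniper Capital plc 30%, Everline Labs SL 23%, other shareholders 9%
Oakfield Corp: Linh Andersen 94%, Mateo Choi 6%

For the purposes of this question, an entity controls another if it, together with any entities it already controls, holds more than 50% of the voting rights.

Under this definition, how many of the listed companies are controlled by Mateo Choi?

Mateo holds 72% of Vireo, so Mateo controls Vireo.
Mateo and Vireo together hold 20% + 60% = 80% of Everline, so Mateo controls Everline.
No other company's threshold is met.
Mateo controls 2 companies.

2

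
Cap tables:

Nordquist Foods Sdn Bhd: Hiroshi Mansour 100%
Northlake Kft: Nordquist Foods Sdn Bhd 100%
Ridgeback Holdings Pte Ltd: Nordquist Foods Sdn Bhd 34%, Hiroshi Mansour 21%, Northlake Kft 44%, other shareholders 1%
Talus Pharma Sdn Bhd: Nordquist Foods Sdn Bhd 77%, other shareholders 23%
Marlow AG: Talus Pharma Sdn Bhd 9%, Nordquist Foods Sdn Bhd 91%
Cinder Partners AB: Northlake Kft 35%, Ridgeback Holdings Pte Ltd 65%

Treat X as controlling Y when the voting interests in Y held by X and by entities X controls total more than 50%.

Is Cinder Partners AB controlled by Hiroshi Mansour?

Yes

Hiroshi holds 100% of Nordquist, so Hiroshi controls Nordquist.
Nordquist holds 100% of Northlake, so Hiroshi controls Northlake.
Nordquist and Hiroshi and Northlake together hold 34% + 21% + 44% = 99% of Ridgeback, so Hiroshi controls Ridgeback.
Northlake and Ridgeback together hold 35% + 65% = 100% of Cinder, so Hiroshi controls Cinder.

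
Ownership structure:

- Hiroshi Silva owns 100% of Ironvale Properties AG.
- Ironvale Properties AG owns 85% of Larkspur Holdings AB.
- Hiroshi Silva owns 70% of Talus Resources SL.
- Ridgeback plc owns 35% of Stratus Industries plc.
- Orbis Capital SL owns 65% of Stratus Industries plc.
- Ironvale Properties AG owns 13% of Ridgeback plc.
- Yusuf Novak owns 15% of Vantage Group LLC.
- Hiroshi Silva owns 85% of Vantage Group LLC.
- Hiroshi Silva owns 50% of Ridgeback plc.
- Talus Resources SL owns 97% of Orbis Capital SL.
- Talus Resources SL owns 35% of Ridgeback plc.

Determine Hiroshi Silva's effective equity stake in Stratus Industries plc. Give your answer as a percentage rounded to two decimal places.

74.76%

Hiroshi reaches Stratus along 4 paths.
Via Talus → Orbis: 70% × 97% × 65% = 44.135%.
Via Ironvale → Ridgeback: 100% × 13% × 35% = 4.55%.
Via Talus → Ridgeback: 70% × 35% × 35% = 8.575%.
Via Ridgeback: 50% × 35% = 17.5%.
Total: 44.135% + 4.55% + 8.575% + 17.5% = 74.76%.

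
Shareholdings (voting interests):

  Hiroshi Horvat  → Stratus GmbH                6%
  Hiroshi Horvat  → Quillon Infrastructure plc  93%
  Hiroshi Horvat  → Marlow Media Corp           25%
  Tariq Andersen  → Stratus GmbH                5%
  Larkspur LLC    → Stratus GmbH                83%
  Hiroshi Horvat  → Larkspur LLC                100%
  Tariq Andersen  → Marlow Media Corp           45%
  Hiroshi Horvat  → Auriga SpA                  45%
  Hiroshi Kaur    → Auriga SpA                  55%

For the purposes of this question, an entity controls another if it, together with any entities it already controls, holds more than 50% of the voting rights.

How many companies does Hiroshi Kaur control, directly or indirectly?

1

Hiroshi Kaur holds 55% of Auriga, so Hiroshi Kaur controls Auriga.
No other company's threshold is met.
Hiroshi Kaur controls 1 company.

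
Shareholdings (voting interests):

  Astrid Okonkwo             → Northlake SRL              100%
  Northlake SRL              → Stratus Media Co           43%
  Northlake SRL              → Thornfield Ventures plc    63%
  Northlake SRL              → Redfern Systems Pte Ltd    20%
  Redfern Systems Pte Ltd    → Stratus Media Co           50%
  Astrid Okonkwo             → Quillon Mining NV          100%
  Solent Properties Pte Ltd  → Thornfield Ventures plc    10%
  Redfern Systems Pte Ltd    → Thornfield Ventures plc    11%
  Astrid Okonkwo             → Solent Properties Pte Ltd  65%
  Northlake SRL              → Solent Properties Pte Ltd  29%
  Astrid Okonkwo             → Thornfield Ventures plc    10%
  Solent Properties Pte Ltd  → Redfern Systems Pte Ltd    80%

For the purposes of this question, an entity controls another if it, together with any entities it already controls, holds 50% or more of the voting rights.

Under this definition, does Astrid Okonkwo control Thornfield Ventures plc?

Astrid holds 100% of Northlake, so Astrid controls Northlake.
Astrid and Northlake together hold 65% + 29% = 94% of Solent, so Astrid controls Solent.
Solent and Northlake together hold 80% + 20% = 100% of Redfern, so Astrid controls Redfern.
Solent and Redfern and Northlake and Astrid together hold 10% + 11% + 63% + 10% = 94% of Thornfield, so Astrid controls Thornfield.

Yes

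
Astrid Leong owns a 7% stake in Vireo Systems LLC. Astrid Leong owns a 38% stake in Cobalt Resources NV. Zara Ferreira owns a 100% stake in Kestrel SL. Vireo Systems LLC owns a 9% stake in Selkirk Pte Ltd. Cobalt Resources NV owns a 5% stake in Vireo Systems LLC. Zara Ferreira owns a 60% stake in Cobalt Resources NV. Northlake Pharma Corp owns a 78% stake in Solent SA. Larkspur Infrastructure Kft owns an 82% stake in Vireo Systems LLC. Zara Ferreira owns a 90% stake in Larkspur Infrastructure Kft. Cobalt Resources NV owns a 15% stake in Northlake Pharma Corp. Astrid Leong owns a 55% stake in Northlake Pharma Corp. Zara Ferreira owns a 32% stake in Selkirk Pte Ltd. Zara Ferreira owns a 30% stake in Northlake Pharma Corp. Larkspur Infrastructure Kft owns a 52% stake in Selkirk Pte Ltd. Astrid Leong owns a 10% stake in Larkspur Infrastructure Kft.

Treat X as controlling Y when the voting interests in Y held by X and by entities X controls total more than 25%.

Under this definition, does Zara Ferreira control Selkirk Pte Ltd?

Yes

Zara holds 90% of Larkspur, so Zara controls Larkspur.
Zara holds 60% of Cobalt, so Zara controls Cobalt.
Cobalt and Larkspur together hold 5% + 82% = 87% of Vireo, so Zara controls Vireo.
Vireo and Larkspur and Zara together hold 9% + 52% + 32% = 93% of Selkirk, so Zara controls Selkirk.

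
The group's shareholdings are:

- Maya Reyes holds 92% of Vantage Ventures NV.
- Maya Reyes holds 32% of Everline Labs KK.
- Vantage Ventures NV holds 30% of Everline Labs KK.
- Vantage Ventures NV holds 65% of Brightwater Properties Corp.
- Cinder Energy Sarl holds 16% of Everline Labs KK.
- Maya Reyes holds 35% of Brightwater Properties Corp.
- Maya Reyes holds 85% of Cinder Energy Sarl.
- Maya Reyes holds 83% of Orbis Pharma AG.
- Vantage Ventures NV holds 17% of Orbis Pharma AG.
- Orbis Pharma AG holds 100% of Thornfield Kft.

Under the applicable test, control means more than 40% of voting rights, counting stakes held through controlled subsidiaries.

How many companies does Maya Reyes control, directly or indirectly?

6

Maya holds 92% of Vantage, so Maya controls Vantage.
Maya and Vantage together hold 83% + 17% = 100% of Orbis, so Maya controls Orbis.
Maya holds 85% of Cinder, so Maya controls Cinder.
Maya and Vantage and Cinder together hold 32% + 30% + 16% = 78% of Everline, so Maya controls Everline.
Orbis holds 100% of Thornfield, so Maya controls Thornfield.
Maya and Vantage together hold 35% + 65% = 100% of Brightwater, so Maya controls Brightwater.
Maya controls 6 companies.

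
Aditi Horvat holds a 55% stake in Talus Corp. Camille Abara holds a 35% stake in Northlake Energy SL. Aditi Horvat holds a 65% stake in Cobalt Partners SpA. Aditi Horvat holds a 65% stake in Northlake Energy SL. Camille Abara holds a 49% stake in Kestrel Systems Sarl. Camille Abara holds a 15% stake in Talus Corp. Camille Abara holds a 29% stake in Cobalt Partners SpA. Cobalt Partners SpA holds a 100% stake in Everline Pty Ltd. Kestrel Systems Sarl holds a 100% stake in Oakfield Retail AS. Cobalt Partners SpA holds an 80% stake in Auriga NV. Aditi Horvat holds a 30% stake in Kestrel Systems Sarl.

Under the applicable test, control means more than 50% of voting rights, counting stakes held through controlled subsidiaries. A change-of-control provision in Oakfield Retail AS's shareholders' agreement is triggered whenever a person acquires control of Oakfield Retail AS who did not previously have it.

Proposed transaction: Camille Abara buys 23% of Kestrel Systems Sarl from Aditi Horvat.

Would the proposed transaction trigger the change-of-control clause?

Yes

The purchase adds only to Camille's holdings (Aditi's stake shrinks), so Camille is the only person who could newly come to control Oakfield.
Camille's largest direct stake is 49% in Kestrel, which does not meet the threshold, so Camille controls no company.
Neither Camille nor any entity Camille controls holds any voting interest in Oakfield.
So before the transaction, Camille does not control Oakfield.
After the purchase, Camille's direct stake in Kestrel rises to 49% + 23% = 72%, and Aditi's stake falls to 7%.
Camille holds 72% of Kestrel, so Camille controls Kestrel.
Kestrel holds 100% of Oakfield, so Camille controls Oakfield.
Camille did not control Oakfield before and does after, so the clause is triggered.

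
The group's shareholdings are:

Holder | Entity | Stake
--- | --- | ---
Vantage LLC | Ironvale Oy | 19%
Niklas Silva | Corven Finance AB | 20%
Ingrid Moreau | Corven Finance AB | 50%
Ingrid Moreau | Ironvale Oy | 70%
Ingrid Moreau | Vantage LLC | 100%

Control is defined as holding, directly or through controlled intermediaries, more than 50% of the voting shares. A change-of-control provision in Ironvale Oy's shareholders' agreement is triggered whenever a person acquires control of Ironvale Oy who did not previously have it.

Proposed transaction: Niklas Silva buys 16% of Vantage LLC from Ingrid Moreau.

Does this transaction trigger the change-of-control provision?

No

The purchase adds only to Niklas's holdings (Ingrid's stake shrinks), so Niklas is the only person who could newly come to control Ironvale.
Niklas's largest direct stake is 20% in Corven, which does not meet the threshold, so Niklas controls no company.
Neither Niklas nor any entity Niklas controls holds any voting interest in Ironvale.
So before the transaction, Niklas does not control Ironvale.
After the purchase, Niklas holds 16% of Vantage directly, and Ingrid's stake falls to 84%.
Niklas's side now holds 16% of Vantage, not > 50%, so Niklas still does not control Vantage.
After the transaction, neither Niklas nor any entity Niklas controls holds a voting interest in Ironvale, so Niklas still does not control it.
No new person acquires control, so the clause is not triggered.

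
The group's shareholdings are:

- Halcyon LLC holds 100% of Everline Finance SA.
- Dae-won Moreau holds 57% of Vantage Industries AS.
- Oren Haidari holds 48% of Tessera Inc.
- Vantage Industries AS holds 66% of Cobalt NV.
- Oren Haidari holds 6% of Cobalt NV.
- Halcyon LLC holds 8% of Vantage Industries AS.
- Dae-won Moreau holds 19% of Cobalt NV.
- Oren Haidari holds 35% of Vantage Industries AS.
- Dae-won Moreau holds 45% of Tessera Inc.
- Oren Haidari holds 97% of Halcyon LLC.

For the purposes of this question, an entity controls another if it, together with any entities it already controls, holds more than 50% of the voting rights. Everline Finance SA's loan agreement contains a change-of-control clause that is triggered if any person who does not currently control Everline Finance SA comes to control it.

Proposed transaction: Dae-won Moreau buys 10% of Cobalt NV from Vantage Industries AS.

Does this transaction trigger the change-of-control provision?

The purchase adds only to Dae-won's holdings (Vantage's stake shrinks), so Dae-won is the only person who could newly come to control Everline.
Dae-won holds 57% of Vantage, so Dae-won controls Vantage.
Dae-won and Vantage together hold 19% + 66% = 85% of Cobalt, so Dae-won controls Cobalt.
Neither Dae-won nor any entity Dae-won controls holds any voting interest in Everline.
So before the transaction, Dae-won does not control Everline.
After the purchase, Dae-won's direct stake in Cobalt rises to 19% + 10% = 29%, and Vantage's stake falls to 56%.
Dae-won and Vantage together hold 29% + 56% = 85% of Cobalt, so Dae-won controls Cobalt.
After the transaction, neither Dae-won nor any entity Dae-won controls holds a voting interest in Everline, so Dae-won still does not control it.
No new person acquires control, so the clause is not triggered.

No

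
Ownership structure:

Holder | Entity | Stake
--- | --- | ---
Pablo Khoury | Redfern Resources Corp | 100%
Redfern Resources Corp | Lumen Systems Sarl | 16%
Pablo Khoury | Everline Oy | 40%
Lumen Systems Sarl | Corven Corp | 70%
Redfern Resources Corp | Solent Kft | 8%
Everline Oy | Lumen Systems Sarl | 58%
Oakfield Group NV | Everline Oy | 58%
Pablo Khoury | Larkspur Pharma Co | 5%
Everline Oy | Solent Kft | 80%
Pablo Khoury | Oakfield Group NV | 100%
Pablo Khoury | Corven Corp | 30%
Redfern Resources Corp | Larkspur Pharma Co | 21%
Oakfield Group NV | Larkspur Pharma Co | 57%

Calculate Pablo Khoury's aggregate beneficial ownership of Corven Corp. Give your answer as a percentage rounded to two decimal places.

Pablo reaches Corven along 4 paths.
Via Redfern → Lumen: 100% × 16% × 70% = 11.2%.
Via Oakfield → Everline → Lumen: 100% × 58% × 58% × 70% = 23.548%.
Via Everline → Lumen: 40% × 58% × 70% = 16.24%.
Direct stake: 30% = 30%.
Total: 11.2% + 23.548% + 16.24% + 30% = 80.988%.
Rounded: 80.99%.

80.99%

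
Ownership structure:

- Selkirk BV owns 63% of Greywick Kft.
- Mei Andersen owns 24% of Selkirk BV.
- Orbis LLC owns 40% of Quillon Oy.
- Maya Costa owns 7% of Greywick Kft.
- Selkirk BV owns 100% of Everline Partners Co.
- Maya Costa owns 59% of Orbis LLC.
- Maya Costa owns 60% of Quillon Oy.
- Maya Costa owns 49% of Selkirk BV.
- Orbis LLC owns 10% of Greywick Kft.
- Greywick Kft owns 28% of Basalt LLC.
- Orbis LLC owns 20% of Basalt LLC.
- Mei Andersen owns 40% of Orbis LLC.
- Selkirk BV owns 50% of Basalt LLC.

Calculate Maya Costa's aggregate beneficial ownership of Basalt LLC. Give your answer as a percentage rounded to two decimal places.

Maya reaches Basalt along 5 paths.
Via Selkirk: 49% × 50% = 24.5%.
Via Orbis: 59% × 20% = 11.8%.
Via Greywick: 7% × 28% = 1.96%.
Via Selkirk → Greywick: 49% × 63% × 28% = 8.6436%.
Via Orbis → Greywick: 59% × 10% × 28% = 1.652%.
Total: 24.5% + 11.8% + 1.96% + 8.6436% + 1.652% = 48.5556%.
Rounded: 48.56%.

48.56%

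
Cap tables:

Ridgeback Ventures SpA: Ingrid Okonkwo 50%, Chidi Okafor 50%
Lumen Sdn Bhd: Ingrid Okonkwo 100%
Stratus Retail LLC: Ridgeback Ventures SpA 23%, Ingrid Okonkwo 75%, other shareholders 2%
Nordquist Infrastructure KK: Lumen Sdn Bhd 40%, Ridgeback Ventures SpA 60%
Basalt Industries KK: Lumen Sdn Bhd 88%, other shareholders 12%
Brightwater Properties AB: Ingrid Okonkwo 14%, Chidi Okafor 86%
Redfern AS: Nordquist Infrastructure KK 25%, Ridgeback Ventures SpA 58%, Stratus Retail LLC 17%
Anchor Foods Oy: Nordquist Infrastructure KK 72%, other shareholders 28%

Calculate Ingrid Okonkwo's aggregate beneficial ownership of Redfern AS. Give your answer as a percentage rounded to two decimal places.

Ingrid reaches Redfern along 5 paths.
Via Lumen → Nordquist: 100% × 40% × 25% = 10%.
Via Ridgeback → Nordquist: 50% × 60% × 25% = 7.5%.
Via Ridgeback: 50% × 58% = 29%.
Via Ridgeback → Stratus: 50% × 23% × 17% = 1.955%.
Via Stratus: 75% × 17% = 12.75%.
Total: 10% + 7.5% + 29% + 1.955% + 12.75% = 61.205%.
Rounded: 61.21%.

61.21%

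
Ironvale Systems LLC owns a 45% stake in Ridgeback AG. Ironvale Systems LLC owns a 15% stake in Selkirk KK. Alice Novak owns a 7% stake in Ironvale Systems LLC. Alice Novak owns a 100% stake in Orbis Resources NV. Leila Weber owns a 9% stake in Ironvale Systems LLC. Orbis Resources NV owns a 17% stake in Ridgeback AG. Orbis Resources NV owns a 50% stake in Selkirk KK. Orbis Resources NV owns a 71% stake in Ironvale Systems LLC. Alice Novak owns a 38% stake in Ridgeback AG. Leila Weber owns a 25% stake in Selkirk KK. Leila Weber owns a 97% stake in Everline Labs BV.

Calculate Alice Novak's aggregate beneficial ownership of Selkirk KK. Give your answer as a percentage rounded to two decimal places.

61.70%

Alice reaches Selkirk along 3 paths.
Via Orbis → Ironvale: 100% × 71% × 15% = 10.65%.
Via Ironvale: 7% × 15% = 1.05%.
Via Orbis: 100% × 50% = 50%.
Total: 10.65% + 1.05% + 50% = 61.7%.
Rounded: 61.70%.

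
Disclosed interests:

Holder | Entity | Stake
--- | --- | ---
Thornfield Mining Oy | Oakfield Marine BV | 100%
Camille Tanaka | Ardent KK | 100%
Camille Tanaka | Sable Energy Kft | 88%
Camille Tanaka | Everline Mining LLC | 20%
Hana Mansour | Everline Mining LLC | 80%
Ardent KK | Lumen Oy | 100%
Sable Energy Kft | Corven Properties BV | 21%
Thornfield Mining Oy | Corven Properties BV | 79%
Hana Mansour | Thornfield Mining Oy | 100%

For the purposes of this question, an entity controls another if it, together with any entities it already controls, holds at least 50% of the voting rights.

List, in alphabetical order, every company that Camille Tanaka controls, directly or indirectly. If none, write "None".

Camille holds 88% of Sable, so Camille controls Sable.
Camille holds 100% of Ardent, so Camille controls Ardent.
Ardent holds 100% of Lumen, so Camille controls Lumen.
No other company's threshold is met.

Ardent KK, Lumen Oy, Sable Energy Kft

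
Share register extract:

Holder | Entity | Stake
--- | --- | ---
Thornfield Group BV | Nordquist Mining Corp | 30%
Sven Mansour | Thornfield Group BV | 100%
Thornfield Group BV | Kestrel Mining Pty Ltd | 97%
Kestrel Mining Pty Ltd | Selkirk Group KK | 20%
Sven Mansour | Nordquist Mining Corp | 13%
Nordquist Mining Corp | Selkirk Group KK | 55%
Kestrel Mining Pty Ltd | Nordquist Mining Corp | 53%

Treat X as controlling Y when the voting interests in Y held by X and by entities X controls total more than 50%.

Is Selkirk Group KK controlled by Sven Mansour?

Yes

Sven holds 100% of Thornfield, so Sven controls Thornfield.
Thornfield holds 97% of Kestrel, so Sven controls Kestrel.
Thornfield and Kestrel and Sven together hold 30% + 53% + 13% = 96% of Nordquist, so Sven controls Nordquist.
Nordquist and Kestrel together hold 55% + 20% = 75% of Selkirk, so Sven controls Selkirk.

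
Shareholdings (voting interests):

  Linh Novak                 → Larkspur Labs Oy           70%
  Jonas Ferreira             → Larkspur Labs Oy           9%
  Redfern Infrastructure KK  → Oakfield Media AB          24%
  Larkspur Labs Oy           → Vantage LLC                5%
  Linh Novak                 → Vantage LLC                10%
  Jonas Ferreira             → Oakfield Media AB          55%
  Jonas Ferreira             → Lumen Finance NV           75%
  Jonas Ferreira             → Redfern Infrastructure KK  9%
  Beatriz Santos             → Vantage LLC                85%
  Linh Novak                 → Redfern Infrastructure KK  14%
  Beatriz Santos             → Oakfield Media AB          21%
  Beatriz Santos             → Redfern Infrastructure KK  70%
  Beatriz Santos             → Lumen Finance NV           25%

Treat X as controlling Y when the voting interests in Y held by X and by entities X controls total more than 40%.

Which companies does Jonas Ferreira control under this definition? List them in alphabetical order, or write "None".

Lumen Finance NV, Oakfield Media AB

Jonas holds 75% of Lumen, so Jonas controls Lumen.
Jonas holds 55% of Oakfield, so Jonas controls Oakfield.
No other company's threshold is met.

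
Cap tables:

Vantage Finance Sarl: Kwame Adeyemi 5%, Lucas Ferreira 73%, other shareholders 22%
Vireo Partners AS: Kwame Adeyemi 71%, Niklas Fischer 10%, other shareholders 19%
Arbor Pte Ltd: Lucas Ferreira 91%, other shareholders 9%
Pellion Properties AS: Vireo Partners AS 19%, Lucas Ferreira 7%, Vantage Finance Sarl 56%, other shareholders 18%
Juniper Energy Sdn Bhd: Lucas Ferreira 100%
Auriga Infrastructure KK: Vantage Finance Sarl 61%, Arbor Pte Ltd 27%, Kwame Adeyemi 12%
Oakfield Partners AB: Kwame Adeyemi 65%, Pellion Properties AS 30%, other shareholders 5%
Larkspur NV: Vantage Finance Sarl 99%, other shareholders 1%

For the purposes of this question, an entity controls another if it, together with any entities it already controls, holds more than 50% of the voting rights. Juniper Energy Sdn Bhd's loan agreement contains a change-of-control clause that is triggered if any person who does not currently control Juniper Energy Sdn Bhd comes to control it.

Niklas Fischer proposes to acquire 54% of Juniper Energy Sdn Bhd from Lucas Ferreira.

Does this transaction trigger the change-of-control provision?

The purchase adds only to Niklas's holdings (Lucas's stake shrinks), so Niklas is the only person who could newly come to control Juniper.
Niklas's largest direct stake is 10% in Vireo, which does not meet the threshold, so Niklas controls no company.
Neither Niklas nor any entity Niklas controls holds any voting interest in Juniper.
So before the transaction, Niklas does not control Juniper.
After the purchase, Niklas holds 54% of Juniper directly, and Lucas's stake falls to 46%.
Niklas holds 54% of Juniper, so Niklas controls Juniper.
Niklas did not control Juniper before and does after, so the clause is triggered.

Yes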